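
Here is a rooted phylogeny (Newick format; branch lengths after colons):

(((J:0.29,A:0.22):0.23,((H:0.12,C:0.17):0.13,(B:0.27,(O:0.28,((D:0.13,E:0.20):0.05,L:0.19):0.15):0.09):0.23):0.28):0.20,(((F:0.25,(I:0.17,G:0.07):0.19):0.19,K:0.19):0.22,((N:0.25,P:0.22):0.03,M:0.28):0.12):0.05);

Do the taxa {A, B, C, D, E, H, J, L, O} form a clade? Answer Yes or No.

The most recent common ancestor of these taxa subtends ((J,A),((H,C),(B,(O,((D,E),L))))).
That clade has exactly 9 tips — every listed taxon and nothing else — so the group is monophyletic.

Yes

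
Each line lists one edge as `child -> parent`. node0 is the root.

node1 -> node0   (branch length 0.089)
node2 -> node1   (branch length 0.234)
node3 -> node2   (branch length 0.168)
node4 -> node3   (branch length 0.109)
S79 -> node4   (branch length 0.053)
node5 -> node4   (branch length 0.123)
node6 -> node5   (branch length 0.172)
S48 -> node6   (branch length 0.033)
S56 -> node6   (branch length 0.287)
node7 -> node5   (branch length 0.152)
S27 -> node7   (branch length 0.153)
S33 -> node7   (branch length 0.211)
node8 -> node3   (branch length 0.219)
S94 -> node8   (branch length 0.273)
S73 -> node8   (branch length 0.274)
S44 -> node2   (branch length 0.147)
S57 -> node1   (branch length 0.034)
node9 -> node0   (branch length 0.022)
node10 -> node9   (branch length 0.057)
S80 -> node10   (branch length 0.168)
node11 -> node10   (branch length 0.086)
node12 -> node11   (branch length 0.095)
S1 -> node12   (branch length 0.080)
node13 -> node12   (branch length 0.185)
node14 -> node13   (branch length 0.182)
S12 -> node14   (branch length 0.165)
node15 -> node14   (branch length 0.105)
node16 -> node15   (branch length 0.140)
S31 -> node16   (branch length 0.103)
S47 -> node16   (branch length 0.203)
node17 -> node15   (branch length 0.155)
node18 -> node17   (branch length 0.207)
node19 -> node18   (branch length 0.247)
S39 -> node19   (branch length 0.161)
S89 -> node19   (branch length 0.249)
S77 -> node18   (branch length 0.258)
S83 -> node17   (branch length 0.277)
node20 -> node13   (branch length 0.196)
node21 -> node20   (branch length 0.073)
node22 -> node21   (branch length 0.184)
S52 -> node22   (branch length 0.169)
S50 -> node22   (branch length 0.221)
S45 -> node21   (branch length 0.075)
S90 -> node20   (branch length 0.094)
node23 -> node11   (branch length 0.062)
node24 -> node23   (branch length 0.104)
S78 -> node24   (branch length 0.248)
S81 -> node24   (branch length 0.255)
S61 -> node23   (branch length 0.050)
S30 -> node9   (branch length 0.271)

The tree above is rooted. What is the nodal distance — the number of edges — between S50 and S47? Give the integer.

The MRCA of S50 and S47 is the node subtending ((S12,((S31,S47),(((S39,S89),S77),S83))),(((S52,S50),S45),S90)).
From S50 up to that node: 4 branches. From S47 up to the same node: 4 branches. Total: 4 + 4 = 8.

8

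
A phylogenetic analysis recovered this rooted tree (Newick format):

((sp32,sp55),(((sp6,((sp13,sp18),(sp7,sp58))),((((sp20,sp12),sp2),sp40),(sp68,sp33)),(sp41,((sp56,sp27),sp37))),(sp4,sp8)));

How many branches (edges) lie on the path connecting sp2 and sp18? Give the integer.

8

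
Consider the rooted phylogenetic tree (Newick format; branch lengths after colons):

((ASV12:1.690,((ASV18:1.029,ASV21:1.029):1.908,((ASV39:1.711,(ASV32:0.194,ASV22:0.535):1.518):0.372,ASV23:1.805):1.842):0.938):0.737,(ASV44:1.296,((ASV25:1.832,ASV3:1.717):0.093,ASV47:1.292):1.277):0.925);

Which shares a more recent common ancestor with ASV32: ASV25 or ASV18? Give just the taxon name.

The MRCA of ASV32 and ASV18 subtends ((ASV18,ASV21),((ASV39,(ASV32,ASV22)),ASV23)) (6 taxa).
The MRCA of ASV32 and ASV25 is the root, subtending the entire tree (11 taxa).
The first is nested inside the second, so ASV32 shares a more recent common ancestor with ASV18.

ASV18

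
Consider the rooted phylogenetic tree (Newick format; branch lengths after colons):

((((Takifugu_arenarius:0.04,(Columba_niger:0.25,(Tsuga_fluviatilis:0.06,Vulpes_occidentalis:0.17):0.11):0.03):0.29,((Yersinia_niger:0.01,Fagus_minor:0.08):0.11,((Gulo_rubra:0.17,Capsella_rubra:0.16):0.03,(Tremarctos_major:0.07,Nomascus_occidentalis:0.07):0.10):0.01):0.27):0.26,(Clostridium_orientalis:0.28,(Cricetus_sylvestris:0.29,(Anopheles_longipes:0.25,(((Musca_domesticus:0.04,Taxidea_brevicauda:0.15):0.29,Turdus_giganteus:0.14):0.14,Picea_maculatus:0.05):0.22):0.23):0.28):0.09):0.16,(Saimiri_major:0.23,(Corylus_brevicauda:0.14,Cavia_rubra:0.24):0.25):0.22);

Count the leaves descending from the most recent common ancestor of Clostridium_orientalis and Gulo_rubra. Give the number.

The MRCA of Clostridium_orientalis and Gulo_rubra is the node subtending (((Takifugu_arenarius,(Columba_niger,(Tsuga_fluviatilis,Vulpes_occidentalis))),((Yersinia_niger,Fagus_minor),((Gulo_rubra,Capsella_rubra),(Tremarctos_major,Nomascus_occidentalis)))),(Clostridium_orientalis,(Cricetus_sylvestris,(Anopheles_longipes,(((Musca_domesticus,Taxidea_brevicauda),Turdus_giganteus),Picea_maculatus))))).
That clade contains 17 terminal taxa: Anopheles_longipes, Capsella_rubra, Clostridium_orientalis, Columba_niger, Cricetus_sylvestris, Fagus_minor, Gulo_rubra, Musca_domesticus, Nomascus_occidentalis, Picea_maculatus, Takifugu_arenarius, Taxidea_brevicauda, Tremarctos_major, Tsuga_fluviatilis, Turdus_giganteus, Vulpes_occidentalis, Yersinia_niger.

17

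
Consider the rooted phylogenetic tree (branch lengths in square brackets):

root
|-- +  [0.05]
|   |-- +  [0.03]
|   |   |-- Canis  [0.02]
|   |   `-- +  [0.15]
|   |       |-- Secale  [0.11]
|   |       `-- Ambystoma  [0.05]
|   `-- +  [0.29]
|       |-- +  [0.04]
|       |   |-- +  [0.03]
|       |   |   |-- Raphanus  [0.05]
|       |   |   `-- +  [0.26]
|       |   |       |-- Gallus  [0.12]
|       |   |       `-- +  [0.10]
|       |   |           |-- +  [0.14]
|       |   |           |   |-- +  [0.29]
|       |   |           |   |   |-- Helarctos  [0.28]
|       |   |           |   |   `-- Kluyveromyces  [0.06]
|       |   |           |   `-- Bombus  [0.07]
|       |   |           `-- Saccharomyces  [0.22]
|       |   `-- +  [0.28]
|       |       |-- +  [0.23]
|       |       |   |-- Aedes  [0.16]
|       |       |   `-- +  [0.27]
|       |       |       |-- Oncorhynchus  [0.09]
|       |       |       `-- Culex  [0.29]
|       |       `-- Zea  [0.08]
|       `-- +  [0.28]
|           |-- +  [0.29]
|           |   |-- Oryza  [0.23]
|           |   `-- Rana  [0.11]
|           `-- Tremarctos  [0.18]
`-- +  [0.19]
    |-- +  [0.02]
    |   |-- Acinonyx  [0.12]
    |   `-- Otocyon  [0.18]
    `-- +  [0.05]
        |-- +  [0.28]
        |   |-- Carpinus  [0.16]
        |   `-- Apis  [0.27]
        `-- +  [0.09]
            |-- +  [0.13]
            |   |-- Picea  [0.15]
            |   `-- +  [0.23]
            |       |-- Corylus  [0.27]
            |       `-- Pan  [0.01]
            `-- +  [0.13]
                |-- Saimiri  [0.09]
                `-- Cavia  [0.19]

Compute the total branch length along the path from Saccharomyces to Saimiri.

1.54

The path runs Saccharomyces → … → MRCA → … → Saimiri; the MRCA is the root of the tree.
Branch lengths along that path: 0.22 + 0.10 + 0.26 + 0.03 + 0.04 + 0.29 + 0.05 + 0.19 + 0.05 + 0.09 + 0.13 + 0.09 = 1.54.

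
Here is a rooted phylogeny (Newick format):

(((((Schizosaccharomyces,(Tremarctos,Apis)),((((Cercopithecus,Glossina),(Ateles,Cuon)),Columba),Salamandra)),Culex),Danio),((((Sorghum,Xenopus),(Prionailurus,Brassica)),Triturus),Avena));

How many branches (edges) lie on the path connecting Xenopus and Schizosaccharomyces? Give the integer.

10

The MRCA of Xenopus and Schizosaccharomyces is the root of the tree.
From Xenopus up to that node: 5 branches. From Schizosaccharomyces up to the same node: 5 branches. Total: 5 + 5 = 10.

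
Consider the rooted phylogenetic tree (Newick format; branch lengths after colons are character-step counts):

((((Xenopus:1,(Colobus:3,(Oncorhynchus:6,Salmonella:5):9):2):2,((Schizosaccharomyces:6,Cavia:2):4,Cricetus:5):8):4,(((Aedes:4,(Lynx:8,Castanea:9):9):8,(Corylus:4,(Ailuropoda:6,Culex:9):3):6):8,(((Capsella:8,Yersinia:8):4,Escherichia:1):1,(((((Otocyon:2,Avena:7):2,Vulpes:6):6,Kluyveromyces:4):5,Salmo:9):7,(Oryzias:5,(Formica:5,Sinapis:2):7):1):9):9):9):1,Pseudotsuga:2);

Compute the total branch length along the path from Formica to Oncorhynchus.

63

The path runs Formica → … → MRCA → … → Oncorhynchus; the MRCA is the node subtending (((Xenopus,(Colobus,(Oncorhynchus,Salmonella))),((Schizosaccharomyces,Cavia),Cricetus)),(((Aedes,(Lynx,Castanea)),(Corylus,(Ailuropoda,Culex))),(((Capsella,Yersinia),Escherichia),(((((Otocyon,Avena),Vulpes),Kluyveromyces),Salmo),(Oryzias,(Formica,Sinapis)))))).
Branch lengths along that path: 5 + 7 + 1 + 9 + 9 + 9 + 4 + 2 + 2 + 9 + 6 = 63.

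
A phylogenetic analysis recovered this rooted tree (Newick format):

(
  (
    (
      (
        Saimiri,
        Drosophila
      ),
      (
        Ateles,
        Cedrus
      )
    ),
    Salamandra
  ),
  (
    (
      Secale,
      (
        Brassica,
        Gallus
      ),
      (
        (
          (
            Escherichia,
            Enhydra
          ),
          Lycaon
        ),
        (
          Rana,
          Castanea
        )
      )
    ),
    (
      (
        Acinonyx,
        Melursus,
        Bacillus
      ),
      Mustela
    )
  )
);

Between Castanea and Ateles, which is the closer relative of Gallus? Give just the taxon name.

Castanea

The MRCA of Gallus and Castanea subtends (Secale,(Brassica,Gallus),(((Escherichia,Enhydra),Lycaon),(Rana,Castanea))) (8 taxa).
The MRCA of Gallus and Ateles is the root, subtending the entire tree (17 taxa).
The first is nested inside the second, so Gallus shares a more recent common ancestor with Castanea.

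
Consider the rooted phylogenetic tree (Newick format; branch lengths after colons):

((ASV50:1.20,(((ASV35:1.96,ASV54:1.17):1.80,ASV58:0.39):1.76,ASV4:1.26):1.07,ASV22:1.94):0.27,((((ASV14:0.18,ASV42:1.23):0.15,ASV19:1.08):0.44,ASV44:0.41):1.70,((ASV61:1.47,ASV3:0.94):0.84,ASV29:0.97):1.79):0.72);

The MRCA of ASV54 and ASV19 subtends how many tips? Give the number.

13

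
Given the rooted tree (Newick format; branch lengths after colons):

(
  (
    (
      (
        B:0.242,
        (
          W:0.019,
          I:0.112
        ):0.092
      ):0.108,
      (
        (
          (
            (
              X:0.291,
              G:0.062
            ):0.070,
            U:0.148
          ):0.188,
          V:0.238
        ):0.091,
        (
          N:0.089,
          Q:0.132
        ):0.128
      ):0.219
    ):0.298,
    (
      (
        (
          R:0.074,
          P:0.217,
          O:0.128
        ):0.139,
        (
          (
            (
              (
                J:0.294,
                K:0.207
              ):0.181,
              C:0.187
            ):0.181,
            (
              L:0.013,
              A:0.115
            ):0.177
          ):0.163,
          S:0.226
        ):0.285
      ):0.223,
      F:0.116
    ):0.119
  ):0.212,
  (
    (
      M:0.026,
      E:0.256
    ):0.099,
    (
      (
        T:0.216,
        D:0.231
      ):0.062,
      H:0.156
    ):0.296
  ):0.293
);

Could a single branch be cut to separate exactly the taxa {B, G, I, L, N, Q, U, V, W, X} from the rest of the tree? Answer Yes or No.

The MRCA of the listed taxa subtends (((B,(W,I)),((((X,G),U),V),(N,Q))),(((R,P,O),((((J,K),C),(L,A)),S)),F)).
That clade also contains A, C, F, J, K, O, P, R, S, which are not in the proposed group, so the group is not monophyletic.

No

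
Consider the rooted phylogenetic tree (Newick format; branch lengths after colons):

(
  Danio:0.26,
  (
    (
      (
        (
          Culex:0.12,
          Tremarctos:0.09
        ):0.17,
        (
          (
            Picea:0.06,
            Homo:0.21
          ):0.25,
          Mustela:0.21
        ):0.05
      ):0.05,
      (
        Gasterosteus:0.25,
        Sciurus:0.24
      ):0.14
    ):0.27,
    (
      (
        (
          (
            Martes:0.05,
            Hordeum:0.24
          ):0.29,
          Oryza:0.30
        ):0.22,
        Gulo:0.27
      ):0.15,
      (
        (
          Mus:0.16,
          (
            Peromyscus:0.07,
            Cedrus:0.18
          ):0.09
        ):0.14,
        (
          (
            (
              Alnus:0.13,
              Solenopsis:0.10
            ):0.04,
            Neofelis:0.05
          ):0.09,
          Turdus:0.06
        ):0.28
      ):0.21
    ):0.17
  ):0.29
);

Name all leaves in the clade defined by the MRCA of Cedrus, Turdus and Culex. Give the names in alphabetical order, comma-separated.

Alnus, Cedrus, Culex, Gasterosteus, Gulo, Homo, Hordeum, Martes, Mus, Mustela, Neofelis, Oryza, Peromyscus, Picea, Sciurus, Solenopsis, Tremarctos, Turdus

Tracing Cedrus: it sits inside (Peromyscus,Cedrus).
Tracing Turdus: it sits inside (((Alnus,Solenopsis),Neofelis),Turdus).
Tracing Culex: it sits inside (Culex,Tremarctos).
The smallest clade enclosing all 3 is ((((Culex,Tremarctos),((Picea,Homo),Mustela)),(Gasterosteus,Sciurus)),((((Martes,Hordeum),Oryza),Gulo),((Mus,(Peromyscus,Cedrus)),(((Alnus,Solenopsis),Neofelis),Turdus)))); the answer is its 18 terminal taxa in alphabetical order.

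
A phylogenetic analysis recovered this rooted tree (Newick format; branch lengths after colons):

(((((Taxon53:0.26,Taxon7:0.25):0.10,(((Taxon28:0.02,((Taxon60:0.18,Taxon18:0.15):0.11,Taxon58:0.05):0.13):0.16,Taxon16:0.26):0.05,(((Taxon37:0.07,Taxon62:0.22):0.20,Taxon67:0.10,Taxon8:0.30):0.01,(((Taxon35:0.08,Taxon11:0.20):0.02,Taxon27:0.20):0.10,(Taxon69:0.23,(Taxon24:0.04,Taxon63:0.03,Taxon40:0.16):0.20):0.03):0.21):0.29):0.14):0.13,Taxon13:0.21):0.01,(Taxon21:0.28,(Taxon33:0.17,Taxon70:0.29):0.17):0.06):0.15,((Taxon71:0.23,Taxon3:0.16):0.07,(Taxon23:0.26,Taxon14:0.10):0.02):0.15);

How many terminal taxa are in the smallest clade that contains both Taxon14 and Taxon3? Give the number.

4

The MRCA of Taxon14 and Taxon3 is the node subtending ((Taxon71,Taxon3),(Taxon23,Taxon14)).
That clade contains 4 terminal taxa: Taxon14, Taxon23, Taxon3, Taxon71.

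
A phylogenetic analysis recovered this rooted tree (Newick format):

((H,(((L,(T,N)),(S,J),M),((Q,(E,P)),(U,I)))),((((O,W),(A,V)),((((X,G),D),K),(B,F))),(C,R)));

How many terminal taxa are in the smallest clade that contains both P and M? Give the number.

11

The MRCA of P and M is the node subtending (((L,(T,N)),(S,J),M),((Q,(E,P)),(U,I))).
That clade contains 11 terminal taxa: E, I, J, L, M, N, P, Q, S, T, U.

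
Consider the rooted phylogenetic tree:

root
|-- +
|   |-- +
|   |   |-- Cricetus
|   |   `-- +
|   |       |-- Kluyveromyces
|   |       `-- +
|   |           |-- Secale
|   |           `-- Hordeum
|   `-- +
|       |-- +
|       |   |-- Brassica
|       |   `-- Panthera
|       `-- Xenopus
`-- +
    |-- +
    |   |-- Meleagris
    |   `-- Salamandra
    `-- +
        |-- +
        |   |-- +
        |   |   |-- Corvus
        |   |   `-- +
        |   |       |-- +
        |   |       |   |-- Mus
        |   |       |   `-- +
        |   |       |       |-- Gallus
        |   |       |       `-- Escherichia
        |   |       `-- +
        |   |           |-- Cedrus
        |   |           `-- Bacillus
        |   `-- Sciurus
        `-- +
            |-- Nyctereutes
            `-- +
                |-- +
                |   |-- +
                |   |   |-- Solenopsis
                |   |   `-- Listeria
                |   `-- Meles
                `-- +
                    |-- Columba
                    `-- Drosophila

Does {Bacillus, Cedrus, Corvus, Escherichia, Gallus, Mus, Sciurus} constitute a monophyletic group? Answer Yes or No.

The most recent common ancestor of these taxa subtends ((Corvus,((Mus,(Gallus,Escherichia)),(Cedrus,Bacillus))),Sciurus).
That clade has exactly 7 tips — every listed taxon and nothing else — so the group is monophyletic.

Yes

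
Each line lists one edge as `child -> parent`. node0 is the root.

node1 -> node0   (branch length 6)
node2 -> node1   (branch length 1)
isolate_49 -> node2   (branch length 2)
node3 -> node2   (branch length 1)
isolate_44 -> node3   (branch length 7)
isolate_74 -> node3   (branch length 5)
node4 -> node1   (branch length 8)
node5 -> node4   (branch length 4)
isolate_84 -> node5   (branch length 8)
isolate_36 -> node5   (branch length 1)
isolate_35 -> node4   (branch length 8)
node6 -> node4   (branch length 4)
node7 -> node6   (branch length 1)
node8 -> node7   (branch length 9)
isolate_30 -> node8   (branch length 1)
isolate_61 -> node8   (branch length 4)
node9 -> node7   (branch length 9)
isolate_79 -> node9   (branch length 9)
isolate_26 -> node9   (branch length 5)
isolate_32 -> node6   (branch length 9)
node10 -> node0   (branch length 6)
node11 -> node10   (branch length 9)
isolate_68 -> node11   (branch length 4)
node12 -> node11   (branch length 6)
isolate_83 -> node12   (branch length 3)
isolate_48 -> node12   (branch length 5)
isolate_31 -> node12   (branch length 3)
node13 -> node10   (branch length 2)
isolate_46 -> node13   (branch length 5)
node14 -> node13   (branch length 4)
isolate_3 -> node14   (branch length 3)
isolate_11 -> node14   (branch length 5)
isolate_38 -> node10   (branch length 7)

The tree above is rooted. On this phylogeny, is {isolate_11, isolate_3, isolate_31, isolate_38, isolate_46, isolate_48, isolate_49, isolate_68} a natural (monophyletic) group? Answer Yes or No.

No

The MRCA of the listed taxa is the root, so the smallest clade containing them is the whole tree.
That clade also contains isolate_26, isolate_30, isolate_32, isolate_35, isolate_36, isolate_44, isolate_61, isolate_74, isolate_79, isolate_83, isolate_84, which are not in the proposed group, so the group is not monophyletic.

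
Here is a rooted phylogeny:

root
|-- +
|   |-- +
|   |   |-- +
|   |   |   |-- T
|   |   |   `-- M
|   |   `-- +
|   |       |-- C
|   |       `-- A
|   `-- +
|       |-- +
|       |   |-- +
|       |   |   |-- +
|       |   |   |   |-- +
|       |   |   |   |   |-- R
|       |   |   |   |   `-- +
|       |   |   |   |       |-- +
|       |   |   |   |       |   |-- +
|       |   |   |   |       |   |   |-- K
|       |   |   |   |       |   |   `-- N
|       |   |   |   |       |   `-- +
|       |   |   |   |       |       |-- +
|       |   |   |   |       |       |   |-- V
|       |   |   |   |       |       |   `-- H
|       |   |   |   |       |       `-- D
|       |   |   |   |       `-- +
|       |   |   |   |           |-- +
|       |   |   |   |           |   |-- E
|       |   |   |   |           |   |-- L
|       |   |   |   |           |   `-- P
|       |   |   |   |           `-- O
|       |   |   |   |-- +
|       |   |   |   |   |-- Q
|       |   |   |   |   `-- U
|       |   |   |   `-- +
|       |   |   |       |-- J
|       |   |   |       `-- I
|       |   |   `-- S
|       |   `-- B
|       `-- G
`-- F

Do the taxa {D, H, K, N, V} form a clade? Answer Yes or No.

Yes

The most recent common ancestor of these taxa subtends ((K,N),((V,H),D)).
That clade has exactly 5 tips — every listed taxon and nothing else — so the group is monophyletic.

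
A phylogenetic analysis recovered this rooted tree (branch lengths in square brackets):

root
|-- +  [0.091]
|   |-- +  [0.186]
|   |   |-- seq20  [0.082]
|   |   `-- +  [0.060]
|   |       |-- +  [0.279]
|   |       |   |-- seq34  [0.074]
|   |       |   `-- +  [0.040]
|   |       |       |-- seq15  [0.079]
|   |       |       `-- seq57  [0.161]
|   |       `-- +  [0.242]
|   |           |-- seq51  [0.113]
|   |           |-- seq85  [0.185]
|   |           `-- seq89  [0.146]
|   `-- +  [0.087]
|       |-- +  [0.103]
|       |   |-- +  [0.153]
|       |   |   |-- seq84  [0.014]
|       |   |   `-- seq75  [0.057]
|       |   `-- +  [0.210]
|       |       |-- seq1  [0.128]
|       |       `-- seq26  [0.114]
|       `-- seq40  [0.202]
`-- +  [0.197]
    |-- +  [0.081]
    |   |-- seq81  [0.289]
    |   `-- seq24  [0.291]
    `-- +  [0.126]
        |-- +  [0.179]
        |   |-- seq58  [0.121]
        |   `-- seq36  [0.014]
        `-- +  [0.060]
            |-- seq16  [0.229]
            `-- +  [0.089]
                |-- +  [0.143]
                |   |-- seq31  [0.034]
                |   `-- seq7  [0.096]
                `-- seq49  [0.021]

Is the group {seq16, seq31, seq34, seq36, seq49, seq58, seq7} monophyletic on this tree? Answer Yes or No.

No

The MRCA of the listed taxa is the root, so the smallest clade containing them is the whole tree.
That clade also contains seq1, seq15, seq20, seq24, seq26, seq40, seq51, seq57, seq75, seq81, seq84, seq85, seq89, which are not in the proposed group, so the group is not monophyletic.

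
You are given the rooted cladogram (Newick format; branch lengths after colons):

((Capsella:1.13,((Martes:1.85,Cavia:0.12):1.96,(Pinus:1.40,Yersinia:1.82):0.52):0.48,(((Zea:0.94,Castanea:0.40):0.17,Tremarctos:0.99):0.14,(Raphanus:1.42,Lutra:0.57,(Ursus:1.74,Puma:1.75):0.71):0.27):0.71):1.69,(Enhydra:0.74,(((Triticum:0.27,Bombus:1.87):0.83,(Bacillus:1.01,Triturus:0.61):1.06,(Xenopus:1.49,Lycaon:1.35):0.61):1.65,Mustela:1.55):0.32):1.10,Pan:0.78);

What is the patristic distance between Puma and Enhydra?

6.97

The path runs Puma → … → MRCA → … → Enhydra; the MRCA is the root of the tree.
Branch lengths along that path: 1.75 + 0.71 + 0.27 + 0.71 + 1.69 + 1.10 + 0.74 = 6.97.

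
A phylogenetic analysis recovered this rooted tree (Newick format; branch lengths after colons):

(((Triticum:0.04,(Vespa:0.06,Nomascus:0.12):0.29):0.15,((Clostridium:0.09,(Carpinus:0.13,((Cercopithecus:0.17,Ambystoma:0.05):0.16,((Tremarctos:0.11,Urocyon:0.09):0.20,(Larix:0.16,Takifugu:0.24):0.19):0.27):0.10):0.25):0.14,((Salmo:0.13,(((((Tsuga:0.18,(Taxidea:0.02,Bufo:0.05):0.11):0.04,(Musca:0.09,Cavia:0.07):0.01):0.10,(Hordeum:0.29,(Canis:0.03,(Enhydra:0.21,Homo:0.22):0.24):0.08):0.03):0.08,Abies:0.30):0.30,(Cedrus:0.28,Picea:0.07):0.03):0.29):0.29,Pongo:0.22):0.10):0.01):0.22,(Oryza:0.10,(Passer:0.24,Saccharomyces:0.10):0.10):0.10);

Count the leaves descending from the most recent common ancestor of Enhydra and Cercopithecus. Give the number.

The MRCA of Enhydra and Cercopithecus is the node subtending ((Clostridium,(Carpinus,((Cercopithecus,Ambystoma),((Tremarctos,Urocyon),(Larix,Takifugu))))),((Salmo,(((((Tsuga,(Taxidea,Bufo)),(Musca,Cavia)),(Hordeum,(Canis,(Enhydra,Homo)))),Abies),(Cedrus,Picea))),Pongo)).
That clade contains 22 terminal taxa: Abies, Ambystoma, Bufo, Canis, Carpinus, Cavia, Cedrus, Cercopithecus, Clostridium, Enhydra, Homo, Hordeum, Larix, Musca, Picea, Pongo, Salmo, Takifugu, Taxidea, Tremarctos, Tsuga, Urocyon.

22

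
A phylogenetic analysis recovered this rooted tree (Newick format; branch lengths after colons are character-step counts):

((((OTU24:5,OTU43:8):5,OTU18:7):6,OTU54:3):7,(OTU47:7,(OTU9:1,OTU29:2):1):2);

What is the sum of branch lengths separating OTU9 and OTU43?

30

The path runs OTU9 → … → MRCA → … → OTU43; the MRCA is the root of the tree.
Branch lengths along that path: 1 + 1 + 2 + 7 + 6 + 5 + 8 = 30.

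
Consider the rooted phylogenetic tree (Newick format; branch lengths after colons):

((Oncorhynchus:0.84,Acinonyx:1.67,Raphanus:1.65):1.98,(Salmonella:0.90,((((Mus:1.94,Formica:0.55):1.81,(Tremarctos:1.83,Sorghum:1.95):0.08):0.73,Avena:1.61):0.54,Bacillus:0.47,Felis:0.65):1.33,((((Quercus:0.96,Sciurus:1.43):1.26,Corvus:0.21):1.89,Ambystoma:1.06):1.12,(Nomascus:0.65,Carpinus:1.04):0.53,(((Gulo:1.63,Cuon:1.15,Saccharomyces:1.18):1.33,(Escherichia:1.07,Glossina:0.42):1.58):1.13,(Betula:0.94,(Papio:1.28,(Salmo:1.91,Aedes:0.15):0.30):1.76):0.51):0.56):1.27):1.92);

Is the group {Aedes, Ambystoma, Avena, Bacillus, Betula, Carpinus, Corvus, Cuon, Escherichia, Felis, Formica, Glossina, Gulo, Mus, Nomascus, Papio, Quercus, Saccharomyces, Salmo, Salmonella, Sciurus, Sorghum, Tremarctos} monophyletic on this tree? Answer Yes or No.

The most recent common ancestor of these taxa subtends (Salmonella,((((Mus,Formica),(Tremarctos,Sorghum)),Avena),Bacillus,Felis),((((Quercus,Sciurus),Corvus),Ambystoma),(Nomascus,Carpinus),(((Gulo,Cuon,Saccharomyces),(Escherichia,Glossina)),(Betula,(Papio,(Salmo,Aedes)))))).
That clade has exactly 23 tips — every listed taxon and nothing else — so the group is monophyletic.

Yes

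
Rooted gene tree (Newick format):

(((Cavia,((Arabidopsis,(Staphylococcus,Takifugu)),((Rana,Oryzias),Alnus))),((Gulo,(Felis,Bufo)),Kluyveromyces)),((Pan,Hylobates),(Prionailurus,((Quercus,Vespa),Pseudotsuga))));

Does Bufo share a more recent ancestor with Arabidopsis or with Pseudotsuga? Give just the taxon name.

Arabidopsis

The MRCA of Bufo and Arabidopsis subtends ((Cavia,((Arabidopsis,(Staphylococcus,Takifugu)),((Rana,Oryzias),Alnus))),((Gulo,(Felis,Bufo)),Kluyveromyces)) (11 taxa).
The MRCA of Bufo and Pseudotsuga is the root, subtending the entire tree (17 taxa).
The first is nested inside the second, so Bufo shares a more recent common ancestor with Arabidopsis.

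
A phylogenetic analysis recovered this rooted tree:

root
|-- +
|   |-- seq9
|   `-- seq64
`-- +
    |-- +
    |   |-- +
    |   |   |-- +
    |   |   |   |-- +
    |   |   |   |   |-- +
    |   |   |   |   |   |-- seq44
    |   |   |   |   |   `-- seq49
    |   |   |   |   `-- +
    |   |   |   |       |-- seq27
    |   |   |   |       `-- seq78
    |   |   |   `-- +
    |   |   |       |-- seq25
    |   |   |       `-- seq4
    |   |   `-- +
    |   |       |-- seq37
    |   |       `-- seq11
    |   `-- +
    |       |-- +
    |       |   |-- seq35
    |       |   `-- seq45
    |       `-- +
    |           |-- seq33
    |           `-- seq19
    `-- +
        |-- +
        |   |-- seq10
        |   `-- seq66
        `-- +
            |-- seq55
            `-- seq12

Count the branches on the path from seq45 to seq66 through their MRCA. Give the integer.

The MRCA of seq45 and seq66 is the node subtending ((((((seq44,seq49),(seq27,seq78)),(seq25,seq4)),(seq37,seq11)),((seq35,seq45),(seq33,seq19))),((seq10,seq66),(seq55,seq12))).
From seq45 up to that node: 4 branches. From seq66 up to the same node: 3 branches. Total: 4 + 3 = 7.

7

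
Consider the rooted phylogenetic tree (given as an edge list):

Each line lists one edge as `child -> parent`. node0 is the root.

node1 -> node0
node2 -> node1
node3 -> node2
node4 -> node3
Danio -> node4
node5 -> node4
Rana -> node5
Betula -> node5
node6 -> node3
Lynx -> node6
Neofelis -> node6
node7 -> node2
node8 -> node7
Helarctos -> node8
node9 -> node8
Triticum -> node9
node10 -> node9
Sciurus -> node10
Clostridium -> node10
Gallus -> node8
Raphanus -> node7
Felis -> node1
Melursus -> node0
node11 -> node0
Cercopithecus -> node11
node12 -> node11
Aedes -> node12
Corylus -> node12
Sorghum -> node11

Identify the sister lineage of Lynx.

Lynx attaches to the tree at the node subtending (Lynx,Neofelis).
The other lineage descending from that same node — the sister group — is the single tip Neofelis.

Neofelis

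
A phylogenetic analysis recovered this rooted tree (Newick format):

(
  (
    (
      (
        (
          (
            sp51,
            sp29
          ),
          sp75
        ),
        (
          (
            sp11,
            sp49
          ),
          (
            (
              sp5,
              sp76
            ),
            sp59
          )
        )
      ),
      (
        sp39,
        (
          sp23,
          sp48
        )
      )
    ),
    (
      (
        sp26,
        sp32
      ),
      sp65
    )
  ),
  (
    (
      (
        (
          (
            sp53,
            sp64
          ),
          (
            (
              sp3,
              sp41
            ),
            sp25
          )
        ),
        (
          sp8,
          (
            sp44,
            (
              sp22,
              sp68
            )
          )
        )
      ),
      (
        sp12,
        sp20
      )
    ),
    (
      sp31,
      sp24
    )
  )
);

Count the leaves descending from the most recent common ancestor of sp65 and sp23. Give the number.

The MRCA of sp65 and sp23 is the node subtending (((((sp51,sp29),sp75),((sp11,sp49),((sp5,sp76),sp59))),(sp39,(sp23,sp48))),((sp26,sp32),sp65)).
That clade contains 14 terminal taxa: sp11, sp23, sp26, sp29, sp32, sp39, sp48, sp49, sp5, sp51, sp59, sp65, sp75, sp76.

14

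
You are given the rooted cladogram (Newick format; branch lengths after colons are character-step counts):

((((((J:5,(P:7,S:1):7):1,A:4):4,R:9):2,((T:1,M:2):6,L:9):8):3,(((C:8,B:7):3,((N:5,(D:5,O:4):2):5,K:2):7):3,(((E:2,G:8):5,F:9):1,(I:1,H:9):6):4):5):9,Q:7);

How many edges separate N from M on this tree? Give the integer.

9

The MRCA of N and M is the node subtending (((((J,(P,S)),A),R),((T,M),L)),(((C,B),((N,(D,O)),K)),(((E,G),F),(I,H)))).
From N up to that node: 5 branches. From M up to the same node: 4 branches. Total: 5 + 4 = 9.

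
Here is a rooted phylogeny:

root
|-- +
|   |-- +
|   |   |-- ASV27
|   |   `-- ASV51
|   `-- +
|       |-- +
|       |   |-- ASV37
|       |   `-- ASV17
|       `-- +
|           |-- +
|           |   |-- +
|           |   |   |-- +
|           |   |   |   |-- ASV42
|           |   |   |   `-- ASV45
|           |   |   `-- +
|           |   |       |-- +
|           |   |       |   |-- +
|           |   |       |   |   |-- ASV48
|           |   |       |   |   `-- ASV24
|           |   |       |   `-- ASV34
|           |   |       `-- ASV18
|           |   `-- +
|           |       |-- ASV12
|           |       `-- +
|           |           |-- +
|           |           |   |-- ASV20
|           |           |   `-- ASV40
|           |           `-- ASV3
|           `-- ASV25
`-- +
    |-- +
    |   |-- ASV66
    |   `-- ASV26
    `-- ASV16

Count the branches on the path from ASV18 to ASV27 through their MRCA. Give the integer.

The MRCA of ASV18 and ASV27 is the node subtending ((ASV27,ASV51),((ASV37,ASV17),((((ASV42,ASV45),(((ASV48,ASV24),ASV34),ASV18)),(ASV12,((ASV20,ASV40),ASV3))),ASV25))).
From ASV18 up to that node: 6 branches. From ASV27 up to the same node: 2 branches. Total: 6 + 2 = 8.

8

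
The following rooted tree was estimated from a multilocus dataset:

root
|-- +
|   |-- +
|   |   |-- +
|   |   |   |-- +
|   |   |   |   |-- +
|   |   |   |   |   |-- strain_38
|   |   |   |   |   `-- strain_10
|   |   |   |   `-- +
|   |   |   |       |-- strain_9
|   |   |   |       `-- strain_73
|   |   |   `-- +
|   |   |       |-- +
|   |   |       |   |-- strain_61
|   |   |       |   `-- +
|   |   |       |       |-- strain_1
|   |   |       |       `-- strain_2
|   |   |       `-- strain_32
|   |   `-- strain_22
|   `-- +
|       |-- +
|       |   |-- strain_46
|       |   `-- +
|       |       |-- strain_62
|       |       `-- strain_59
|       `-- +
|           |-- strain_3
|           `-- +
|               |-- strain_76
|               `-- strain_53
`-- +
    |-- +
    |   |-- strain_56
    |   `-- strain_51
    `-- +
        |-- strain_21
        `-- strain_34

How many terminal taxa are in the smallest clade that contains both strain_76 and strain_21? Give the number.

19

The MRCA of strain_76 and strain_21 is the root, so the clade is the entire tree.
That clade contains 19 terminal taxa: strain_1, strain_10, strain_2, strain_21, strain_22, strain_3, strain_32, strain_34, strain_38, strain_46, strain_51, strain_53, strain_56, strain_59, strain_61, strain_62, strain_73, strain_76, strain_9.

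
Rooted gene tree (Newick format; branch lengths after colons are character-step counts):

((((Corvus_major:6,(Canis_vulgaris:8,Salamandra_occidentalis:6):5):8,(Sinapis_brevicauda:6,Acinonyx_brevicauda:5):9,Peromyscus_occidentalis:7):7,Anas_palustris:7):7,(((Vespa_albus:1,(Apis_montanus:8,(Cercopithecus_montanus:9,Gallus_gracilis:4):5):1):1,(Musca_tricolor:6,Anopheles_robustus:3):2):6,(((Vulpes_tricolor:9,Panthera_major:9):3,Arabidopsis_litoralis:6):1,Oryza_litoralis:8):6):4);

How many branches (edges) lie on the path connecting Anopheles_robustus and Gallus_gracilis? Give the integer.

The MRCA of Anopheles_robustus and Gallus_gracilis is the node subtending ((Vespa_albus,(Apis_montanus,(Cercopithecus_montanus,Gallus_gracilis))),(Musca_tricolor,Anopheles_robustus)).
From Anopheles_robustus up to that node: 2 branches. From Gallus_gracilis up to the same node: 4 branches. Total: 2 + 4 = 6.

6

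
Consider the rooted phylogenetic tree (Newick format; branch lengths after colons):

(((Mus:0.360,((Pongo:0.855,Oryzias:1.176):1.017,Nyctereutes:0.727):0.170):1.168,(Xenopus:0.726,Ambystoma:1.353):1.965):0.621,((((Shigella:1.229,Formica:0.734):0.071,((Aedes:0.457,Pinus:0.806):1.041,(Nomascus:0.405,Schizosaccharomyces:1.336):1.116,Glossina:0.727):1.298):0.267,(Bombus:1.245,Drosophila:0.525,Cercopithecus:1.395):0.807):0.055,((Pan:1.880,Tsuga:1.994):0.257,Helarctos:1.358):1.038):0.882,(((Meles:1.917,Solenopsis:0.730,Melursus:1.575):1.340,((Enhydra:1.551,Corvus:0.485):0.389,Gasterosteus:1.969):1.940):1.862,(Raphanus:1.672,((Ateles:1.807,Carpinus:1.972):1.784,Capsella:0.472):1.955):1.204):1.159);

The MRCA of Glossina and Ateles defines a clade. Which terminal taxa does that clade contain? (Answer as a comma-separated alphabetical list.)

Aedes, Ambystoma, Ateles, Bombus, Capsella, Carpinus, Cercopithecus, Corvus, Drosophila, Enhydra, Formica, Gasterosteus, Glossina, Helarctos, Meles, Melursus, Mus, Nomascus, Nyctereutes, Oryzias, Pan, Pinus, Pongo, Raphanus, Schizosaccharomyces, Shigella, Solenopsis, Tsuga, Xenopus

Tracing Glossina: it sits inside ((Aedes,Pinus),(Nomascus,Schizosaccharomyces),Glossina).
Tracing Ateles: it sits inside (Ateles,Carpinus).
The smallest clade enclosing both is the whole tree (their MRCA is the root), so the answer is all 29 tips in alphabetical order.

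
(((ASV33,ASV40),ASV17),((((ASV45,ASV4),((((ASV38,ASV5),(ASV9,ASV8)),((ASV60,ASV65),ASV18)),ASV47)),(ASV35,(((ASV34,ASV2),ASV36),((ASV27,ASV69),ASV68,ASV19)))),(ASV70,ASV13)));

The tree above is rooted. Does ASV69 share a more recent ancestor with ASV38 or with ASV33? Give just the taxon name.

ASV38

The MRCA of ASV69 and ASV38 subtends (((ASV45,ASV4),((((ASV38,ASV5),(ASV9,ASV8)),((ASV60,ASV65),ASV18)),ASV47)),(ASV35,(((ASV34,ASV2),ASV36),((ASV27,ASV69),ASV68,ASV19)))) (18 taxa).
The MRCA of ASV69 and ASV33 is the root, subtending the entire tree (23 taxa).
The first is nested inside the second, so ASV69 shares a more recent common ancestor with ASV38.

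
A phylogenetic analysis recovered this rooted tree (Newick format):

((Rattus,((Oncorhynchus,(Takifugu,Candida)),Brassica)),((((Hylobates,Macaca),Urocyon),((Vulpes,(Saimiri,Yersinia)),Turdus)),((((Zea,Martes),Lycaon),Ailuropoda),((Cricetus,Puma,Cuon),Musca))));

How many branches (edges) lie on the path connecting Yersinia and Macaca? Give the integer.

7

The MRCA of Yersinia and Macaca is the node subtending (((Hylobates,Macaca),Urocyon),((Vulpes,(Saimiri,Yersinia)),Turdus)).
From Yersinia up to that node: 4 branches. From Macaca up to the same node: 3 branches. Total: 4 + 3 = 7.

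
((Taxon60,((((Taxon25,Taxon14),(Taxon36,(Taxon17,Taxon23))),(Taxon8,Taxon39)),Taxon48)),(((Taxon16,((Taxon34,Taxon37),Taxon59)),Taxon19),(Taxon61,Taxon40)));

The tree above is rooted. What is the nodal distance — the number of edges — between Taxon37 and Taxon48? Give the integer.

The MRCA of Taxon37 and Taxon48 is the root of the tree.
From Taxon37 up to that node: 6 branches. From Taxon48 up to the same node: 3 branches. Total: 6 + 3 = 9.

9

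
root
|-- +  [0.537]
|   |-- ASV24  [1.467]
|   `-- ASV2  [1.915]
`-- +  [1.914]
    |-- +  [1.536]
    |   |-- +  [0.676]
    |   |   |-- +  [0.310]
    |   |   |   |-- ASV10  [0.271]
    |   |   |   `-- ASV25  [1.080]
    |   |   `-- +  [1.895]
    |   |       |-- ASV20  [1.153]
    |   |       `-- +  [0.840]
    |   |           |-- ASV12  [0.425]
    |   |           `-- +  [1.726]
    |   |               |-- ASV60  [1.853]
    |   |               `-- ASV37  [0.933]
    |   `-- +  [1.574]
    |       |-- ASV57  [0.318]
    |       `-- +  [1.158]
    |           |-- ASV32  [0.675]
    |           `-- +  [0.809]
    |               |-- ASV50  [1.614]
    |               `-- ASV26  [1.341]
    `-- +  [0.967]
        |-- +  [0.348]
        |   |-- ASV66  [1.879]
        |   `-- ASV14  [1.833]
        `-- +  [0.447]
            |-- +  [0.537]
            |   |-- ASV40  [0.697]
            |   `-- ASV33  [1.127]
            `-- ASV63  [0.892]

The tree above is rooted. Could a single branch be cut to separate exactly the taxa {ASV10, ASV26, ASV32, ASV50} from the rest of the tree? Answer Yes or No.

No

The MRCA of the listed taxa subtends (((ASV10,ASV25),(ASV20,(ASV12,(ASV60,ASV37)))),(ASV57,(ASV32,(ASV50,ASV26)))).
That clade also contains ASV12, ASV20, ASV25, ASV37, ASV57, ASV60, which are not in the proposed group, so the group is not monophyletic.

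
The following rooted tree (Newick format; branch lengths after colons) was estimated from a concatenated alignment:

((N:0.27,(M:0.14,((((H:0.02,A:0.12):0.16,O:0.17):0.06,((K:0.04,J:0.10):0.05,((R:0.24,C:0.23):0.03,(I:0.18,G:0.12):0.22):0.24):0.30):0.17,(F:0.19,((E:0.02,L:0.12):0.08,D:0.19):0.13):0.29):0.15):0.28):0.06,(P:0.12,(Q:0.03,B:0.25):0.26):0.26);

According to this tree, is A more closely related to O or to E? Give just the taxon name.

O

The MRCA of A and O subtends ((H,A),O) (3 taxa).
The MRCA of A and E subtends ((((H,A),O),((K,J),((R,C),(I,G)))),(F,((E,L),D))) (13 taxa).
The first is nested inside the second, so A shares a more recent common ancestor with O.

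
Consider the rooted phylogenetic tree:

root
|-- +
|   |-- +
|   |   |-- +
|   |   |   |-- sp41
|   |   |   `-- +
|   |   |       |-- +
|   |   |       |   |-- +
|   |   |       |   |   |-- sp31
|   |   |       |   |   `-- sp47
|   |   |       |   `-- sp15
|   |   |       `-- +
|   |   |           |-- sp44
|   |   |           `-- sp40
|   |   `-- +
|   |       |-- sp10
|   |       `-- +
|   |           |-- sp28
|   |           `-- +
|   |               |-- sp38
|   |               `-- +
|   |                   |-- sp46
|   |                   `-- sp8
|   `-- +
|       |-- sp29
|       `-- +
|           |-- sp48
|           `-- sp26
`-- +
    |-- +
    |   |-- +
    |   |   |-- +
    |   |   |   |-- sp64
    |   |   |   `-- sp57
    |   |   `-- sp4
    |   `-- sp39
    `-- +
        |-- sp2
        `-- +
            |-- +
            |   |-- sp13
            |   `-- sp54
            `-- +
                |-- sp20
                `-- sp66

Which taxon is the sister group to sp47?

sp47 attaches to the tree at the node subtending (sp31,sp47).
The other lineage descending from that same node — the sister group — is the single tip sp31.

sp31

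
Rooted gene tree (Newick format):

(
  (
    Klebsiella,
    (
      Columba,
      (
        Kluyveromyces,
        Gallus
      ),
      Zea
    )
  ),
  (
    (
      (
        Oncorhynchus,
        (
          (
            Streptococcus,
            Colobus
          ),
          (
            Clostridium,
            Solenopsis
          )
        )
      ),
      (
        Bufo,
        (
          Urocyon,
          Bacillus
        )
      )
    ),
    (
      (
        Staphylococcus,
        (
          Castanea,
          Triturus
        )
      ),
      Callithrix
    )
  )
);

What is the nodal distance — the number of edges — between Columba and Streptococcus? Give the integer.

The MRCA of Columba and Streptococcus is the root of the tree.
From Columba up to that node: 3 branches. From Streptococcus up to the same node: 6 branches. Total: 3 + 6 = 9.

9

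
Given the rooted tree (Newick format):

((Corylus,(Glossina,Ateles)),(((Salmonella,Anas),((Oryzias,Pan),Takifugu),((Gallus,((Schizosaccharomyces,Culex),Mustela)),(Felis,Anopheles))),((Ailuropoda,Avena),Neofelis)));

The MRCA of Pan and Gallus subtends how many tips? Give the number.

The MRCA of Pan and Gallus is the node subtending ((Salmonella,Anas),((Oryzias,Pan),Takifugu),((Gallus,((Schizosaccharomyces,Culex),Mustela)),(Felis,Anopheles))).
That clade contains 11 terminal taxa: Anas, Anopheles, Culex, Felis, Gallus, Mustela, Oryzias, Pan, Salmonella, Schizosaccharomyces, Takifugu.

11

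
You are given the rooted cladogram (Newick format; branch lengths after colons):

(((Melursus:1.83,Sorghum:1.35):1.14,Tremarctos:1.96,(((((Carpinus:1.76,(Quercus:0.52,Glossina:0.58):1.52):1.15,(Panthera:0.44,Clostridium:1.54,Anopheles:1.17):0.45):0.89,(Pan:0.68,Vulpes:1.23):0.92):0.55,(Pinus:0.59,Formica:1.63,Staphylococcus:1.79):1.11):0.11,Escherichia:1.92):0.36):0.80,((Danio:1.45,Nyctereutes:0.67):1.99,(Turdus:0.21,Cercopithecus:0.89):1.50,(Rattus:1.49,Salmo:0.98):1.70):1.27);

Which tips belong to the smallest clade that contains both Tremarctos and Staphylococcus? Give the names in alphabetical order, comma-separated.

Anopheles, Carpinus, Clostridium, Escherichia, Formica, Glossina, Melursus, Pan, Panthera, Pinus, Quercus, Sorghum, Staphylococcus, Tremarctos, Vulpes

Tracing Tremarctos: it sits inside ((Melursus,Sorghum),Tremarctos,(((((Carpinus,(Quercus,Glossina)),(Panthera,Clostridium,Anopheles)),(Pan,Vulpes)),(Pinus,Formica,Staphylococcus)),Escherichia)).
Tracing Staphylococcus: it sits inside (Pinus,Formica,Staphylococcus).
The smallest clade enclosing both is ((Melursus,Sorghum),Tremarctos,(((((Carpinus,(Quercus,Glossina)),(Panthera,Clostridium,Anopheles)),(Pan,Vulpes)),(Pinus,Formica,Staphylococcus)),Escherichia)); the answer is its 15 terminal taxa in alphabetical order.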